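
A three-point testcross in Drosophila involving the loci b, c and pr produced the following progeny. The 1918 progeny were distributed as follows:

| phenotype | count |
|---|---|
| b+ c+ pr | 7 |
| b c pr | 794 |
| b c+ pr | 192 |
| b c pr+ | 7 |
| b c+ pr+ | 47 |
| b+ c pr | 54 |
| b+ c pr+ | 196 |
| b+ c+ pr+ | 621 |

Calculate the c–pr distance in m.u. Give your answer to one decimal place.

The two most frequent reciprocal classes, b c pr and b+ c+ pr+, are the parental types, so the F1 was b c pr / b+ c+ pr+.
The two rarest classes, b c pr+ and b+ c+ pr, are the double crossovers. Comparing them with the parentals, only the pr allele has switched, so pr is the middle locus and the order is c – pr – b.
Crossovers in the c–pr interval produce the single-crossover classes b c+ pr and b+ c pr+ (192 + 196 = 388) plus the double crossovers (14).
RF(c–pr) = (388 + 14) / 1918 = 402/1918 = 0.2096 → 21.0 m.u.

21.0 m.u.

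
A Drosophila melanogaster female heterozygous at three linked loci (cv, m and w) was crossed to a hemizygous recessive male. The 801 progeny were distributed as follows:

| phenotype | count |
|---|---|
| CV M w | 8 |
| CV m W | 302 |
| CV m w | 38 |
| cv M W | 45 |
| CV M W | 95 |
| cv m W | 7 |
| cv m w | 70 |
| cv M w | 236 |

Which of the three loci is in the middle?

The two most frequent reciprocal classes, CV m W and cv M w, are the parental types, so the F1 was CV m W / cv M w.
The two rarest classes, cv m W and CV M w, are the double crossovers. Comparing them with the parentals, only the cv allele has switched, so cv is the middle locus and the order is m – cv – w.

cv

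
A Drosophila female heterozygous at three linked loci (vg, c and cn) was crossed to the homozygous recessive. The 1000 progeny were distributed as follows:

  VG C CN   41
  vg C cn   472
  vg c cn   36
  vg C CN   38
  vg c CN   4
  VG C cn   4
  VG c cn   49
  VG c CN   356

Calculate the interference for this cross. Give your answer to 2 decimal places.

The two most frequent reciprocal classes, VG c CN and vg C cn, are the parental types, so the F1 was VG c CN / vg C cn.
The two rarest classes, vg c CN and VG C cn, are the double crossovers. Comparing them with the parentals, only the vg allele has switched, so vg is the middle locus and the order is cn – vg – c.
cn–vg: (87 + 8)/1000 = 0.0950; vg–c: (77 + 8)/1000 = 0.0850.
Expected DCO frequency = 0.0950 × 0.0850 ≈ 0.00808; observed = 8/1000 ≈ 0.00800.
Coefficient of coincidence = 0.00800/0.00808 ≈ 0.99; interference = 1 − 0.99 = 0.01.

0.01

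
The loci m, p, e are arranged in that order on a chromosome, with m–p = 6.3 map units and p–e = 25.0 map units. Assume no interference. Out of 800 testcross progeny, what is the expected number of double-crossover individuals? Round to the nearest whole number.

13

Map distances give recombination frequencies of 0.063 and 0.250 for the two intervals.
With no interference, expected double-crossover frequency = 0.063 × 0.250 = 0.01575.
Expected number = 0.01575 × 800 = 12.60 ≈ 13.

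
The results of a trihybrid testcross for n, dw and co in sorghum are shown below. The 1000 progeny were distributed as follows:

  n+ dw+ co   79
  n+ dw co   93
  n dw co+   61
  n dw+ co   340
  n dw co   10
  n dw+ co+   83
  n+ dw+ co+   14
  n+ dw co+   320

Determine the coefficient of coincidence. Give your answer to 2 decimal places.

0.73

The two most frequent reciprocal classes, n dw+ co and n+ dw co+, are the parental types, so the F1 was n dw+ co / n+ dw co+.
The two rarest classes, n dw co and n+ dw+ co+, are the double crossovers. Comparing them with the parentals, only the dw allele has switched, so dw is the middle locus and the order is n – dw – co.
n–dw: (140 + 24)/1000 = 0.1640; dw–co: (176 + 24)/1000 = 0.2000.
Expected DCO frequency = 0.1640 × 0.2000 ≈ 0.03280; observed = 24/1000 ≈ 0.02400.
Coefficient of coincidence = 0.02400/0.03280 ≈ 0.73.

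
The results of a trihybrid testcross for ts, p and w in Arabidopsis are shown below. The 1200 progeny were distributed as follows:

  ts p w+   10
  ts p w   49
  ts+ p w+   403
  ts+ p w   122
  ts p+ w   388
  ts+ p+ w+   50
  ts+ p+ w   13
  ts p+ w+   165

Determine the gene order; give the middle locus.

ts

The two most frequent reciprocal classes, ts p+ w and ts+ p w+, are the parental types, so the F1 was ts p+ w / ts+ p w+.
The two rarest classes, ts+ p+ w and ts p w+, are the double crossovers. Comparing them with the parentals, only the ts allele has switched, so ts is the middle locus and the order is w – ts – p.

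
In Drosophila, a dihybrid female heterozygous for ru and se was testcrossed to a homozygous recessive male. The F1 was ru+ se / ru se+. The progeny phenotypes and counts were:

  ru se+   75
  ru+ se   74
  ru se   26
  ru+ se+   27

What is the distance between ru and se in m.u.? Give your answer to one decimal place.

The recombinant classes are ru+ se+ and ru se: 27 + 26 = 53.
Recombination frequency = 53/202 = 0.2624 ≈ 26.2%, i.e. 26.2 m.u.

26.2 m.u.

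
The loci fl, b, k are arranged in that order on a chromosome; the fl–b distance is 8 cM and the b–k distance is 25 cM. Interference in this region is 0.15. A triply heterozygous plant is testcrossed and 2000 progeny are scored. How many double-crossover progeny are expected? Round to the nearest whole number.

34

Map distances give recombination frequencies of 0.080 and 0.250 for the two intervals.
With interference 0.15 (so coincidence = 0.85), expected double-crossover frequency = 0.080 × 0.250 × 0.85 = 0.01700.
Expected number = 0.01700 × 2000 = 34.00 ≈ 34.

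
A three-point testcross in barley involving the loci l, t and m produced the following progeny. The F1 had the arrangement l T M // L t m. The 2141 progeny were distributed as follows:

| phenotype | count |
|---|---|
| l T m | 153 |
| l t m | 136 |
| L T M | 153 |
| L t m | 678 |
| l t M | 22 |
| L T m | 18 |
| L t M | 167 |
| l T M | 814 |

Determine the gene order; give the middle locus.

The two rarest classes, l t M and L T m, are the double crossovers. Comparing them with the parentals, only the t allele has switched, so t is the middle locus and the order is l – t – m.

t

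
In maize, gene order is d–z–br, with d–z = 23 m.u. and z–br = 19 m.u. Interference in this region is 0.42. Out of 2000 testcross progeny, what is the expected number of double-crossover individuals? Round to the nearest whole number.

Map distances give recombination frequencies of 0.230 and 0.190 for the two intervals.
With interference 0.42 (so coincidence = 0.58), expected double-crossover frequency = 0.230 × 0.190 × 0.58 = 0.02535.
Expected number = 0.02535 × 2000 = 50.69 ≈ 51.

51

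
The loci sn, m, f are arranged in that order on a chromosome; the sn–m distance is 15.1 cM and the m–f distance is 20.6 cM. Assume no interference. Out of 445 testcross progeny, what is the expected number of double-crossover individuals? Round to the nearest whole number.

14

Map distances give recombination frequencies of 0.151 and 0.206 for the two intervals.
With no interference, expected double-crossover frequency = 0.151 × 0.206 = 0.03111.
Expected number = 0.03111 × 445 = 13.84 ≈ 14.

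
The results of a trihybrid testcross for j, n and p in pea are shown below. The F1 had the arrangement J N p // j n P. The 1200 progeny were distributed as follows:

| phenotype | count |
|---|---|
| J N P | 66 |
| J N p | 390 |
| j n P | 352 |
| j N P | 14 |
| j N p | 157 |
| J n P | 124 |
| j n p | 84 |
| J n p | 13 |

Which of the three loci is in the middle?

n

The two rarest classes, J n p and j N P, are the double crossovers. Comparing them with the parentals, only the n allele has switched, so n is the middle locus and the order is p – n – j.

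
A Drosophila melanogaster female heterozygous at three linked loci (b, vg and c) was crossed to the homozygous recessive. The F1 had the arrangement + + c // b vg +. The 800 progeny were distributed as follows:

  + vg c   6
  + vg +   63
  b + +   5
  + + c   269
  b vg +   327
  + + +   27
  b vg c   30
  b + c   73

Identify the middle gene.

vg

The two rarest classes, + vg c and b + +, are the double crossovers. Comparing them with the parentals, only the vg allele has switched, so vg is the middle locus and the order is c – vg – b.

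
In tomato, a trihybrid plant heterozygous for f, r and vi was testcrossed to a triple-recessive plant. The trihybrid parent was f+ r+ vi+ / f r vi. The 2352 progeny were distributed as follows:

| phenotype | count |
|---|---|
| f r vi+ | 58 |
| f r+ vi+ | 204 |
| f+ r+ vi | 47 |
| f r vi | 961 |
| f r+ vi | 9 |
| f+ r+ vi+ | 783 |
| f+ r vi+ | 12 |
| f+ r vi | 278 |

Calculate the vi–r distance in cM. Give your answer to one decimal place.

The two rarest classes, f+ r vi+ and f r+ vi, are the double crossovers. Comparing them with the parentals, only the r allele has switched, so r is the middle locus and the order is f – r – vi.
Crossovers in the r–vi interval produce the single-crossover classes f+ r+ vi and f r vi+ (47 + 58 = 105) plus the double crossovers (21).
RF(r–vi) = (105 + 21) / 2352 = 126/2352 = 0.0536 → 5.4 cM.

5.4 cM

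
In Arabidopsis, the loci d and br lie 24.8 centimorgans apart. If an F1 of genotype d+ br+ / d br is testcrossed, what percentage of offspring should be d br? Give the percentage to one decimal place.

A map distance of 24.8 centimorgans corresponds to a recombination frequency of 0.248.
The F1 is d+ br+ / d br, so d br is a parental gamete class with expected frequency (1 − r)/2 = 0.752/2 = 0.3760.
That is 0.3760 = 37.6% of the progeny.

37.6%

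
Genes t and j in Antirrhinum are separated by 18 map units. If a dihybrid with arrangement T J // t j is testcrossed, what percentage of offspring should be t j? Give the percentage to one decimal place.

A map distance of 18 map units corresponds to a recombination frequency of 0.180.
The F1 is T J / t j, so t j is a parental gamete class with expected frequency (1 − r)/2 = 0.820/2 = 0.4100.
That is 0.4100 = 41.0% of the progeny.

41.0%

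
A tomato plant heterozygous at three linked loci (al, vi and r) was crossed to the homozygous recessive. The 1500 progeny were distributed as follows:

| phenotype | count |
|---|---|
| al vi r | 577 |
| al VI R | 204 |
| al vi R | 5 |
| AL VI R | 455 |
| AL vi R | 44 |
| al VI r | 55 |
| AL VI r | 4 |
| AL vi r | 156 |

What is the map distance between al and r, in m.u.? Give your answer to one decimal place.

The two most frequent reciprocal classes, al vi r and AL VI R, are the parental types, so the F1 was al vi r / AL VI R.
The two rarest classes, al vi R and AL VI r, are the double crossovers. Comparing them with the parentals, only the r allele has switched, so r is the middle locus and the order is vi – r – al.
Crossovers in the r–al interval produce the single-crossover classes AL vi r and al VI R (156 + 204 = 360) plus the double crossovers (9).
RF(r–al) = (360 + 9) / 1500 = 369/1500 = 0.2460 → 24.6 m.u.

24.6 m.u.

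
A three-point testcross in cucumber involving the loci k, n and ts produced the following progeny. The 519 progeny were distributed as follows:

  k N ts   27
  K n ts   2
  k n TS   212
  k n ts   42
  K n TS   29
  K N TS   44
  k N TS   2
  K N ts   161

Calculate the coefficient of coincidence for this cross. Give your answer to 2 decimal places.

0.38

The two most frequent reciprocal classes, k n TS and K N ts, are the parental types, so the F1 was k n TS / K N ts.
The two rarest classes, k N TS and K n ts, are the double crossovers. Comparing them with the parentals, only the n allele has switched, so n is the middle locus and the order is k – n – ts.
k–n: (56 + 4)/519 = 0.1156; n–ts: (86 + 4)/519 = 0.1734.
Expected DCO frequency = 0.1156 × 0.1734 ≈ 0.02005; observed = 4/519 ≈ 0.00771.
Coefficient of coincidence = 0.00771/0.02005 ≈ 0.38.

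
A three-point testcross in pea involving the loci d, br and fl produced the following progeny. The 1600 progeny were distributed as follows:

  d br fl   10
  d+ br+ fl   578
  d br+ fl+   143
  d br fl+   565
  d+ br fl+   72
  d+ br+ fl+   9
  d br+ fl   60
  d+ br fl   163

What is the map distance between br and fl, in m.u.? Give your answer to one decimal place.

20.3 m.u.

The two most frequent reciprocal classes, d br fl+ and d+ br+ fl, are the parental types, so the F1 was d br fl+ / d+ br+ fl.
The two rarest classes, d br fl and d+ br+ fl+, are the double crossovers. Comparing them with the parentals, only the fl allele has switched, so fl is the middle locus and the order is d – fl – br.
Crossovers in the fl–br interval produce the single-crossover classes d br+ fl+ and d+ br fl (143 + 163 = 306) plus the double crossovers (19).
RF(fl–br) = (306 + 19) / 1600 = 325/1600 = 0.2031 → 20.3 m.u.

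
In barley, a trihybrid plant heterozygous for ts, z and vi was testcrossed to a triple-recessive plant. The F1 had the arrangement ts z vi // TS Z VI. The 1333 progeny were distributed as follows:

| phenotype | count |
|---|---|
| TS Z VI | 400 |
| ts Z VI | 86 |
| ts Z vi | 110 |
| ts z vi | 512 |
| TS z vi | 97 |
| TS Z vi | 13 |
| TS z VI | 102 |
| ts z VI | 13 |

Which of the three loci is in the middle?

vi

The two rarest classes, ts z VI and TS Z vi, are the double crossovers. Comparing them with the parentals, only the vi allele has switched, so vi is the middle locus and the order is z – vi – ts.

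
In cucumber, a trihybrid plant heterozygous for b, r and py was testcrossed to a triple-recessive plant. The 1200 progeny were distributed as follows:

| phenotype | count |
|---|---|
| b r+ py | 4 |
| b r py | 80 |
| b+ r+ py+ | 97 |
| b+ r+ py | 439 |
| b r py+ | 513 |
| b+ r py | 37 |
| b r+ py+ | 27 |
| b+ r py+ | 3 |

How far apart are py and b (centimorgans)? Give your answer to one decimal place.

The two most frequent reciprocal classes, b r py+ and b+ r+ py, are the parental types, so the F1 was b r py+ / b+ r+ py.
The two rarest classes, b+ r py+ and b r+ py, are the double crossovers. Comparing them with the parentals, only the b allele has switched, so b is the middle locus and the order is r – b – py.
Crossovers in the b–py interval produce the single-crossover classes b r py and b+ r+ py+ (80 + 97 = 177) plus the double crossovers (7).
RF(b–py) = (177 + 7) / 1200 = 184/1200 = 0.1533 → 15.3 centimorgans.

15.3 centimorgans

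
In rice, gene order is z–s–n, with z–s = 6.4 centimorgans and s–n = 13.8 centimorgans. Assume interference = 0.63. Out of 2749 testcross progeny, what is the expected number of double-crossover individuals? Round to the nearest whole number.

Map distances give recombination frequencies of 0.064 and 0.138 for the two intervals.
With interference 0.63 (so coincidence = 0.37), expected double-crossover frequency = 0.064 × 0.138 × 0.37 = 0.00327.
Expected number = 0.00327 × 2749 = 8.98 ≈ 9.

9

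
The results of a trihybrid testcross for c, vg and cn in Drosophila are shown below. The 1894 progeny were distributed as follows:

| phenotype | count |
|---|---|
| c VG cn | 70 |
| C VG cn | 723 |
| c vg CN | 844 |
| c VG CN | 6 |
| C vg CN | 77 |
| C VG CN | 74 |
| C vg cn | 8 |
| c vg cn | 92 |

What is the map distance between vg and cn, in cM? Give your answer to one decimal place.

9.5 cM

The two most frequent reciprocal classes, c vg CN and C VG cn, are the parental types, so the F1 was c vg CN / C VG cn.
The two rarest classes, c VG CN and C vg cn, are the double crossovers. Comparing them with the parentals, only the vg allele has switched, so vg is the middle locus and the order is c – vg – cn.
Crossovers in the vg–cn interval produce the single-crossover classes c vg cn and C VG CN (92 + 74 = 166) plus the double crossovers (14).
RF(vg–cn) = (166 + 14) / 1894 = 180/1894 = 0.0950 → 9.5 cM.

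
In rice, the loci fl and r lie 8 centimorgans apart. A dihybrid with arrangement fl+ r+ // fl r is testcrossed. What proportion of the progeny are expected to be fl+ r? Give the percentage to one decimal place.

4.0%

A map distance of 8 centimorgans corresponds to a recombination frequency of 0.080.
The F1 is fl+ r+ / fl r, so fl+ r is a recombinant gamete class with expected frequency r/2 = 0.080/2 = 0.0400.
That is 0.0400 = 4.0% of the progeny.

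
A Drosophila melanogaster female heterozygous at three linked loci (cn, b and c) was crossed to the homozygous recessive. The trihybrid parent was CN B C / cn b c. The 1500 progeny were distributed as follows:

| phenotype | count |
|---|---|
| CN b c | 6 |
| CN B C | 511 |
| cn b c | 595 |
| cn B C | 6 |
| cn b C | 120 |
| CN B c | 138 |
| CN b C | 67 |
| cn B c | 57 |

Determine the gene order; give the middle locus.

The two rarest classes, cn B C and CN b c, are the double crossovers. Comparing them with the parentals, only the cn allele has switched, so cn is the middle locus and the order is b – cn – c.

cn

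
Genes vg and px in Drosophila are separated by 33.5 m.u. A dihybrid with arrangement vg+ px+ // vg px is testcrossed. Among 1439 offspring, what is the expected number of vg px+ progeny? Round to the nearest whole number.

A map distance of 33.5 m.u. corresponds to a recombination frequency of 0.335.
The F1 is vg+ px+ / vg px, so vg px+ is a recombinant gamete class with expected frequency r/2 = 0.335/2 = 0.1675.
Expected number = 0.1675 × 1439 = 241.03 ≈ 241.

241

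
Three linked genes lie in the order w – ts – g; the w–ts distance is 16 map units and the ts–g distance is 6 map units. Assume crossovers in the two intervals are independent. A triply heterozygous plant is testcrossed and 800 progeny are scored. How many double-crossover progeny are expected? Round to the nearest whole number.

8

Map distances give recombination frequencies of 0.160 and 0.060 for the two intervals.
With no interference, expected double-crossover frequency = 0.160 × 0.060 = 0.00960.
Expected number = 0.00960 × 800 = 7.68 ≈ 8.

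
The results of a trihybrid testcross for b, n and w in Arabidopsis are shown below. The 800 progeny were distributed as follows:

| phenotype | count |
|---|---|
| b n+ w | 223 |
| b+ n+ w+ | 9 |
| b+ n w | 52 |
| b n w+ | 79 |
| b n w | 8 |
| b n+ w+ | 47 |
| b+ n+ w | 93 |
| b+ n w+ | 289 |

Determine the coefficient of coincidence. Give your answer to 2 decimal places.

The two most frequent reciprocal classes, b+ n w+ and b n+ w, are the parental types, so the F1 was b+ n w+ / b n+ w.
The two rarest classes, b+ n+ w+ and b n w, are the double crossovers. Comparing them with the parentals, only the n allele has switched, so n is the middle locus and the order is b – n – w.
b–n: (172 + 17)/800 = 0.2362; n–w: (99 + 17)/800 = 0.1450.
Expected DCO frequency = 0.2362 × 0.1450 ≈ 0.03425; observed = 17/800 ≈ 0.02125.
Coefficient of coincidence = 0.02125/0.03425 ≈ 0.62.

0.62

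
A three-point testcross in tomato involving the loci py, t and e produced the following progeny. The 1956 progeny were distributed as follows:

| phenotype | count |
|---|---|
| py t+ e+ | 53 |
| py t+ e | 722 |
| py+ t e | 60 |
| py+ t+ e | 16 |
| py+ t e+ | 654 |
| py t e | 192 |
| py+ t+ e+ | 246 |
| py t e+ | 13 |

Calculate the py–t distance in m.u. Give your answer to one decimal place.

The two most frequent reciprocal classes, py t+ e and py+ t e+, are the parental types, so the F1 was py t+ e / py+ t e+.
The two rarest classes, py+ t+ e and py t e+, are the double crossovers. Comparing them with the parentals, only the py allele has switched, so py is the middle locus and the order is e – py – t.
Crossovers in the py–t interval produce the single-crossover classes py t e and py+ t+ e+ (192 + 246 = 438) plus the double crossovers (29).
RF(py–t) = (438 + 29) / 1956 = 467/1956 = 0.2388 → 23.9 m.u.

23.9 m.u.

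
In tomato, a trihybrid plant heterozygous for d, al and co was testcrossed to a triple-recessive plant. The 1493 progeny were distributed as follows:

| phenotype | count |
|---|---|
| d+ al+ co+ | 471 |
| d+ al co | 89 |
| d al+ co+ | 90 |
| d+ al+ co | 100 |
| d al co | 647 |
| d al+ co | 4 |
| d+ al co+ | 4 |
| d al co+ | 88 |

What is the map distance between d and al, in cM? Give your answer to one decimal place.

12.5 cM

The two most frequent reciprocal classes, d al co and d+ al+ co+, are the parental types, so the F1 was d al co / d+ al+ co+.
The two rarest classes, d al+ co and d+ al co+, are the double crossovers. Comparing them with the parentals, only the al allele has switched, so al is the middle locus and the order is d – al – co.
Crossovers in the d–al interval produce the single-crossover classes d+ al co and d al+ co+ (89 + 90 = 179) plus the double crossovers (8).
RF(d–al) = (179 + 8) / 1493 = 187/1493 = 0.1253 → 12.5 cM.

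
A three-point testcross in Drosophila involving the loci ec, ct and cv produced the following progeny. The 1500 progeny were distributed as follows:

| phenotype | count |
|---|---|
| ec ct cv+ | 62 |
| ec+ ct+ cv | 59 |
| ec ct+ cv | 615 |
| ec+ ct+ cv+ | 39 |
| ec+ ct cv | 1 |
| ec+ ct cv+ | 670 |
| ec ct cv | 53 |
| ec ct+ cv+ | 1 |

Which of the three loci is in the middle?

The two most frequent reciprocal classes, ec+ ct cv+ and ec ct+ cv, are the parental types, so the F1 was ec+ ct cv+ / ec ct+ cv.
The two rarest classes, ec+ ct cv and ec ct+ cv+, are the double crossovers. Comparing them with the parentals, only the cv allele has switched, so cv is the middle locus and the order is ec – cv – ct.

cv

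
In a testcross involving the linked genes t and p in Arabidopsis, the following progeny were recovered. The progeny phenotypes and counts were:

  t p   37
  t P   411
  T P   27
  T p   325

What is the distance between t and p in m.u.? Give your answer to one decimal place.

8.0 m.u.

The two most frequent classes, T p (325) and t P (411), are the parental types, so the F1 was T p / t P.
The recombinant classes are T P and t p: 27 + 37 = 64.
Recombination frequency = 64/800 = 0.0800 ≈ 8.0%, i.e. 8.0 m.u.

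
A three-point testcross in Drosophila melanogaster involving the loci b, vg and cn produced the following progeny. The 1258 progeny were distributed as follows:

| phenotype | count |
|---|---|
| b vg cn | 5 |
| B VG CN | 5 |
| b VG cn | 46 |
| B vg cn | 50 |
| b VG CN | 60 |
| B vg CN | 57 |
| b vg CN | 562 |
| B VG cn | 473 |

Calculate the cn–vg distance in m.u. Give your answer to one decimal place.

The two most frequent reciprocal classes, B VG cn and b vg CN, are the parental types, so the F1 was B VG cn / b vg CN.
The two rarest classes, B VG CN and b vg cn, are the double crossovers. Comparing them with the parentals, only the cn allele has switched, so cn is the middle locus and the order is vg – cn – b.
Crossovers in the vg–cn interval produce the single-crossover classes B vg cn and b VG CN (50 + 60 = 110) plus the double crossovers (10).
RF(vg–cn) = (110 + 10) / 1258 = 120/1258 = 0.0954 → 9.5 m.u.

9.5 m.u.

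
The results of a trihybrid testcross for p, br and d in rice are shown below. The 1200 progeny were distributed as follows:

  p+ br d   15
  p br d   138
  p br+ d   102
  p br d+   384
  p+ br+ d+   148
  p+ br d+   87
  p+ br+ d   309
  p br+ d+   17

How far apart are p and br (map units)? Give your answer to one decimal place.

18.4 map units

The two most frequent reciprocal classes, p br d+ and p+ br+ d, are the parental types, so the F1 was p br d+ / p+ br+ d.
The two rarest classes, p br+ d+ and p+ br d, are the double crossovers. Comparing them with the parentals, only the br allele has switched, so br is the middle locus and the order is p – br – d.
Crossovers in the p–br interval produce the single-crossover classes p+ br d+ and p br+ d (87 + 102 = 189) plus the double crossovers (32).
RF(p–br) = (189 + 32) / 1200 = 221/1200 = 0.1842 → 18.4 map units.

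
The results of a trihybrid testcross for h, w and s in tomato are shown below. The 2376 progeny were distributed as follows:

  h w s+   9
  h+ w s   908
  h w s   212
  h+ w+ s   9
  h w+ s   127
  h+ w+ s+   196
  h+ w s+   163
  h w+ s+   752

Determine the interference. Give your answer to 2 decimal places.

0.67

The two most frequent reciprocal classes, h+ w s and h w+ s+, are the parental types, so the F1 was h+ w s / h w+ s+.
The two rarest classes, h+ w+ s and h w s+, are the double crossovers. Comparing them with the parentals, only the w allele has switched, so w is the middle locus and the order is s – w – h.
s–w: (290 + 18)/2376 = 0.1296; w–h: (408 + 18)/2376 = 0.1793.
Expected DCO frequency = 0.1296 × 0.1793 ≈ 0.02324; observed = 18/2376 ≈ 0.00758.
Coefficient of coincidence = 0.00758/0.02324 ≈ 0.33; interference = 1 − 0.33 = 0.67.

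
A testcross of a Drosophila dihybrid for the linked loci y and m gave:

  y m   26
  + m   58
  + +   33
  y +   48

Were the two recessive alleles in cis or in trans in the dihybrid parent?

trans

The two most frequent classes are + m (58) and y + (48); these are the parental (non-recombinant) types.
So the F1 carried + m on one chromosome and y + on the other — the recessive alleles are on opposite chromosomes (trans / repulsion).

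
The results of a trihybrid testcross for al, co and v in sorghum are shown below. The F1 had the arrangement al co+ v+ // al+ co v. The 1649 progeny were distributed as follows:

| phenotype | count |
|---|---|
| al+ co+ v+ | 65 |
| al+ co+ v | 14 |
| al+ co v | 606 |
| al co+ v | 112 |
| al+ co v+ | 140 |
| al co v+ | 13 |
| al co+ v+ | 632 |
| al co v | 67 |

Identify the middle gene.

co

The two rarest classes, al co v+ and al+ co+ v, are the double crossovers. Comparing them with the parentals, only the co allele has switched, so co is the middle locus and the order is v – co – al.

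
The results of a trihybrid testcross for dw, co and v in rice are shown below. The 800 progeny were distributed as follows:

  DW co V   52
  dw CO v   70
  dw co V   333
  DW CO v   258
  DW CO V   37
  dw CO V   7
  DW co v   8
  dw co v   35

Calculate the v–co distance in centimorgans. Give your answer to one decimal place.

The two most frequent reciprocal classes, dw co V and DW CO v, are the parental types, so the F1 was dw co V / DW CO v.
The two rarest classes, dw CO V and DW co v, are the double crossovers. Comparing them with the parentals, only the co allele has switched, so co is the middle locus and the order is v – co – dw.
Crossovers in the v–co interval produce the single-crossover classes dw co v and DW CO V (35 + 37 = 72) plus the double crossovers (15).
RF(v–co) = (72 + 15) / 800 = 87/800 = 0.1087 → 10.9 centimorgans.

10.9 centimorgans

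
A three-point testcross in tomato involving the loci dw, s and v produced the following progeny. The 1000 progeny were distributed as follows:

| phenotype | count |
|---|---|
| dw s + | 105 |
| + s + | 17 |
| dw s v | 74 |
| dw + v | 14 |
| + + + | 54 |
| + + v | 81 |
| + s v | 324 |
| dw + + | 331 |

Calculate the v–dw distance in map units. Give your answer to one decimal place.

The two most frequent reciprocal classes, + s v and dw + +, are the parental types, so the F1 was + s v / dw + +.
The two rarest classes, + s + and dw + v, are the double crossovers. Comparing them with the parentals, only the v allele has switched, so v is the middle locus and the order is dw – v – s.
Crossovers in the dw–v interval produce the single-crossover classes dw s v and + + + (74 + 54 = 128) plus the double crossovers (31).
RF(dw–v) = (128 + 31) / 1000 = 159/1000 = 0.1590 → 15.9 map units.

15.9 map units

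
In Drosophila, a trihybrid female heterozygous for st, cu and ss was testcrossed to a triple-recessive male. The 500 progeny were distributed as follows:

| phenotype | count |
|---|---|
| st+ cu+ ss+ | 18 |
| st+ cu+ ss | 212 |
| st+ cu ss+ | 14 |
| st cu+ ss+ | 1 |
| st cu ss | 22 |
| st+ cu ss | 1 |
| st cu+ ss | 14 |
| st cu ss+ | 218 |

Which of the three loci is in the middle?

cu

The two most frequent reciprocal classes, st cu ss+ and st+ cu+ ss, are the parental types, so the F1 was st cu ss+ / st+ cu+ ss.
The two rarest classes, st cu+ ss+ and st+ cu ss, are the double crossovers. Comparing them with the parentals, only the cu allele has switched, so cu is the middle locus and the order is st – cu – ss.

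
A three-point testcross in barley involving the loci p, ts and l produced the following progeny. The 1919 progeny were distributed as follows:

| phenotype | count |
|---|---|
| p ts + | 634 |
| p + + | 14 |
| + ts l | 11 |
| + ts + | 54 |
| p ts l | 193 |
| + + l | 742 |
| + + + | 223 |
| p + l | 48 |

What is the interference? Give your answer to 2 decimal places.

The two most frequent reciprocal classes, p ts + and + + l, are the parental types, so the F1 was p ts + / + + l.
The two rarest classes, p + + and + ts l, are the double crossovers. Comparing them with the parentals, only the ts allele has switched, so ts is the middle locus and the order is p – ts – l.
p–ts: (102 + 25)/1919 = 0.0662; ts–l: (416 + 25)/1919 = 0.2298.
Expected DCO frequency = 0.0662 × 0.2298 ≈ 0.01521; observed = 25/1919 ≈ 0.01303.
Coefficient of coincidence = 0.01303/0.01521 ≈ 0.86; interference = 1 − 0.86 = 0.14.

0.14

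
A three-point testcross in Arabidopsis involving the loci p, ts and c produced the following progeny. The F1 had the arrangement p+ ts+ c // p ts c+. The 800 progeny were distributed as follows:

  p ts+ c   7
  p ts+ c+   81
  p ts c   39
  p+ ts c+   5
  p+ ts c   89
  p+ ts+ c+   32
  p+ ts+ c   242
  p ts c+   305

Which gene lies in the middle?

p

The two rarest classes, p ts+ c and p+ ts c+, are the double crossovers. Comparing them with the parentals, only the p allele has switched, so p is the middle locus and the order is ts – p – c.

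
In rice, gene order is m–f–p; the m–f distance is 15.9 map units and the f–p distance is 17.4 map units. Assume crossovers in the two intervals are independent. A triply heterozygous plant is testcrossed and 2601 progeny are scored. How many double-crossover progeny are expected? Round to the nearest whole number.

Map distances give recombination frequencies of 0.159 and 0.174 for the two intervals.
With no interference, expected double-crossover frequency = 0.159 × 0.174 = 0.02767.
Expected number = 0.02767 × 2601 = 71.96 ≈ 72.

72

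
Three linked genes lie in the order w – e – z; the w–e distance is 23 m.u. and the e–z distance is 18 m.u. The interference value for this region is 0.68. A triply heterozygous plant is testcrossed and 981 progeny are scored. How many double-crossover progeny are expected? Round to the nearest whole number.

13

Map distances give recombination frequencies of 0.230 and 0.180 for the two intervals.
With interference 0.68 (so coincidence = 0.32), expected double-crossover frequency = 0.230 × 0.180 × 0.32 = 0.01325.
Expected number = 0.01325 × 981 = 13.00 ≈ 13.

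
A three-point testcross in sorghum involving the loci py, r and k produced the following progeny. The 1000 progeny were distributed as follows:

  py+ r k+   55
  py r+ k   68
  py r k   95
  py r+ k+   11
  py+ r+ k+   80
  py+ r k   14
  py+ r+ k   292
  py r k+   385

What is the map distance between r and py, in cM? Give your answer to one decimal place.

14.8 cM

The two most frequent reciprocal classes, py r k+ and py+ r+ k, are the parental types, so the F1 was py r k+ / py+ r+ k.
The two rarest classes, py r+ k+ and py+ r k, are the double crossovers. Comparing them with the parentals, only the r allele has switched, so r is the middle locus and the order is py – r – k.
Crossovers in the py–r interval produce the single-crossover classes py+ r k+ and py r+ k (55 + 68 = 123) plus the double crossovers (25).
RF(py–r) = (123 + 25) / 1000 = 148/1000 = 0.1480 → 14.8 cM.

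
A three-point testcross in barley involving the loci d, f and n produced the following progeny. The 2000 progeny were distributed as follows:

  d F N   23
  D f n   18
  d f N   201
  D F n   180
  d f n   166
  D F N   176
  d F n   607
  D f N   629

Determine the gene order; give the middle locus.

The two most frequent reciprocal classes, d F n and D f N, are the parental types, so the F1 was d F n / D f N.
The two rarest classes, d F N and D f n, are the double crossovers. Comparing them with the parentals, only the n allele has switched, so n is the middle locus and the order is f – n – d.

n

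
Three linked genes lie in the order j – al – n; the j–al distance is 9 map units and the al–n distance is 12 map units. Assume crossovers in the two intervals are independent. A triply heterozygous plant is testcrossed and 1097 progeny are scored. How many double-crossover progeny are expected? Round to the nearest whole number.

12

Map distances give recombination frequencies of 0.090 and 0.120 for the two intervals.
With no interference, expected double-crossover frequency = 0.090 × 0.120 = 0.01080.
Expected number = 0.01080 × 1097 = 11.85 ≈ 12.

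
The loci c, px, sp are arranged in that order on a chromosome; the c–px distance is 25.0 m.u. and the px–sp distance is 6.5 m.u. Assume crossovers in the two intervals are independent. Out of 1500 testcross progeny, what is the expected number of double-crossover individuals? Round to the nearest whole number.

24

Map distances give recombination frequencies of 0.250 and 0.065 for the two intervals.
With no interference, expected double-crossover frequency = 0.250 × 0.065 = 0.01625.
Expected number = 0.01625 × 1500 = 24.38 ≈ 24.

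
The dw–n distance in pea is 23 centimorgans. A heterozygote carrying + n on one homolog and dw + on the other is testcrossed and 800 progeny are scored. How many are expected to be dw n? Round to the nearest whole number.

A map distance of 23 centimorgans corresponds to a recombination frequency of 0.230.
The F1 is + n / dw +, so dw n is a recombinant gamete class with expected frequency r/2 = 0.230/2 = 0.1150.
Expected number = 0.1150 × 800 = 92.00 ≈ 92.

92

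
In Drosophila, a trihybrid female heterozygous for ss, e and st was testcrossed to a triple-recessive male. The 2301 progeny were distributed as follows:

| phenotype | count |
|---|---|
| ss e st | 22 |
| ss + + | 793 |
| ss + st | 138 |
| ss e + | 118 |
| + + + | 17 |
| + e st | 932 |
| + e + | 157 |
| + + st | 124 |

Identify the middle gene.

ss

The two most frequent reciprocal classes, ss + + and + e st, are the parental types, so the F1 was ss + + / + e st.
The two rarest classes, + + + and ss e st, are the double crossovers. Comparing them with the parentals, only the ss allele has switched, so ss is the middle locus and the order is st – ss – e.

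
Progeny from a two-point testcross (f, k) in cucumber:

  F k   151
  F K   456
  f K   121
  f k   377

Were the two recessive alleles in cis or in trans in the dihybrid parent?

cis

The two most frequent classes are F K (456) and f k (377); these are the parental (non-recombinant) types.
So the F1 carried F K on one chromosome and f k on the other — the recessive alleles are on the same chromosome (cis / coupling).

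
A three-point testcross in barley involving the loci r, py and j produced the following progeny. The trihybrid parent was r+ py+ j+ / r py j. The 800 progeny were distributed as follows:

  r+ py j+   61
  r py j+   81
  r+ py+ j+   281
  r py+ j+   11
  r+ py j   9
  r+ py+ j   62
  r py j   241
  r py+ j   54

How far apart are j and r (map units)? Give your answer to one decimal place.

20.4 map units

The two rarest classes, r py+ j+ and r+ py j, are the double crossovers. Comparing them with the parentals, only the r allele has switched, so r is the middle locus and the order is py – r – j.
Crossovers in the r–j interval produce the single-crossover classes r+ py+ j and r py j+ (62 + 81 = 143) plus the double crossovers (20).
RF(r–j) = (143 + 20) / 800 = 163/800 = 0.2037 → 20.4 map units.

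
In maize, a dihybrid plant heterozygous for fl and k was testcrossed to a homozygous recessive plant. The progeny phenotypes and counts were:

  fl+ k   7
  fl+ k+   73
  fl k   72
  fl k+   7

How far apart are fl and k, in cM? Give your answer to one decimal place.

8.8 cM

The two most frequent classes, fl+ k+ (73) and fl k (72), are the parental types, so the F1 was fl+ k+ / fl k.
The recombinant classes are fl+ k and fl k+: 7 + 7 = 14.
Recombination frequency = 14/159 = 0.0881 ≈ 8.8%, i.e. 8.8 cM.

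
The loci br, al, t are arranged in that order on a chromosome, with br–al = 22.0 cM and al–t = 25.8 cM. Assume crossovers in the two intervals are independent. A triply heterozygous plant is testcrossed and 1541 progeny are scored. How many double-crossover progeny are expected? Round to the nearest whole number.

87

Map distances give recombination frequencies of 0.220 and 0.258 for the two intervals.
With no interference, expected double-crossover frequency = 0.220 × 0.258 = 0.05676.
Expected number = 0.05676 × 1541 = 87.47 ≈ 87.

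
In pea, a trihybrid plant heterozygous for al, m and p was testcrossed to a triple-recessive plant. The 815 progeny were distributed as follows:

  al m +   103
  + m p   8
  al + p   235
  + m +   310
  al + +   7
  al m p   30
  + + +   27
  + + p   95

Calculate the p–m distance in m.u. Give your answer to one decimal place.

8.8 m.u.

The two most frequent reciprocal classes, + m + and al + p, are the parental types, so the F1 was + m + / al + p.
The two rarest classes, + m p and al + +, are the double crossovers. Comparing them with the parentals, only the p allele has switched, so p is the middle locus and the order is al – p – m.
Crossovers in the p–m interval produce the single-crossover classes + + + and al m p (27 + 30 = 57) plus the double crossovers (15).
RF(p–m) = (57 + 15) / 815 = 72/815 = 0.0883 → 8.8 m.u.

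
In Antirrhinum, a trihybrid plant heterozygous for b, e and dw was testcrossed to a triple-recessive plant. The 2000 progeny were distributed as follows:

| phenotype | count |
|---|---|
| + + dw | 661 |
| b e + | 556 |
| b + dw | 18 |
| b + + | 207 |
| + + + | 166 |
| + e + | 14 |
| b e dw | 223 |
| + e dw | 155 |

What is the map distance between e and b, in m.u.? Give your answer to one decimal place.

19.7 m.u.

The two most frequent reciprocal classes, b e + and + + dw, are the parental types, so the F1 was b e + / + + dw.
The two rarest classes, + e + and b + dw, are the double crossovers. Comparing them with the parentals, only the b allele has switched, so b is the middle locus and the order is dw – b – e.
Crossovers in the b–e interval produce the single-crossover classes b + + and + e dw (207 + 155 = 362) plus the double crossovers (32).
RF(b–e) = (362 + 32) / 2000 = 394/2000 = 0.1970 → 19.7 m.u.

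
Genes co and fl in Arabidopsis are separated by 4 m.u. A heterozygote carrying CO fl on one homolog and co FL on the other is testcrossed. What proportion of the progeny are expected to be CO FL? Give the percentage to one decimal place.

2.0%

A map distance of 4 m.u. corresponds to a recombination frequency of 0.040.
The F1 is CO fl / co FL, so CO FL is a recombinant gamete class with expected frequency r/2 = 0.040/2 = 0.0200.
That is 0.0200 = 2.0% of the progeny.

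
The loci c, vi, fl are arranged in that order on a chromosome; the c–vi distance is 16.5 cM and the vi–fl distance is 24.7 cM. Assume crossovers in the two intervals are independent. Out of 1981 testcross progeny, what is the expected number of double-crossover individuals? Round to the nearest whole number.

81

Map distances give recombination frequencies of 0.165 and 0.247 for the two intervals.
With no interference, expected double-crossover frequency = 0.165 × 0.247 = 0.04075.
Expected number = 0.04075 × 1981 = 80.74 ≈ 81.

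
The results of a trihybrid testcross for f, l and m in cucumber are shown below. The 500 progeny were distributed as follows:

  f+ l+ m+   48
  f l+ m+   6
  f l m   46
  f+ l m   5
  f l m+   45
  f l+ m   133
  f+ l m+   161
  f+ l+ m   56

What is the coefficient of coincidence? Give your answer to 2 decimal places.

The two most frequent reciprocal classes, f l+ m and f+ l m+, are the parental types, so the F1 was f l+ m / f+ l m+.
The two rarest classes, f l+ m+ and f+ l m, are the double crossovers. Comparing them with the parentals, only the m allele has switched, so m is the middle locus and the order is f – m – l.
f–m: (101 + 11)/500 = 0.2240; m–l: (94 + 11)/500 = 0.2100.
Expected DCO frequency = 0.2240 × 0.2100 ≈ 0.04704; observed = 11/500 ≈ 0.02200.
Coefficient of coincidence = 0.02200/0.04704 ≈ 0.47.

0.47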